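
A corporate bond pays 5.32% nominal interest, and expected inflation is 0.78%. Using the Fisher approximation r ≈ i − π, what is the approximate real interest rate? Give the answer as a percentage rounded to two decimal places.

r ≈ i − π = 5.32% − 0.78% = 4.54%.

4.54%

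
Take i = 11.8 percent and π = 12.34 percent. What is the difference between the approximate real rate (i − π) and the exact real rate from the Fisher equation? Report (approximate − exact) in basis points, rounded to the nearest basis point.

-6 basis points

Approximate: r ≈ 11.800% − 12.340% = -0.5400%
Exact: (1 + 0.1180)/(1 + 0.1234) − 1 = -0.4807%
Error = -0.5400% − (-0.4807%) = -0.0593% → -6 basis points.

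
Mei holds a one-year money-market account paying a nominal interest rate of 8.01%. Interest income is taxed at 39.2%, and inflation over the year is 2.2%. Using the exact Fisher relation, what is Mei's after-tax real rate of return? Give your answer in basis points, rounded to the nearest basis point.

261 basis points

After-tax nominal return = 8.01% × (1 − 0.392) = 4.87008%.
1 + r = 1.0487008 / 1.02200 = 1.026126
After-tax real rate = 1.026126 − 1 → 261 basis points.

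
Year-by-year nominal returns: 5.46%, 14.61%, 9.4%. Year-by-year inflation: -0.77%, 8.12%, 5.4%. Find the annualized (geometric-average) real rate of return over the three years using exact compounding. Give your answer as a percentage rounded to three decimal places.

Nominal growth factor = 1.0546 × 1.1461 × 1.0940 = 1.32229270
Price-level growth factor = 0.9923 × 1.0812 × 1.0540 = 1.13081000
Real growth factor = 1.32229270 / 1.13081000 = 1.16933234
Annualized real rate = 1.16933234^(1/3) − 1 = 5.3528% → 5.353%.

5.353%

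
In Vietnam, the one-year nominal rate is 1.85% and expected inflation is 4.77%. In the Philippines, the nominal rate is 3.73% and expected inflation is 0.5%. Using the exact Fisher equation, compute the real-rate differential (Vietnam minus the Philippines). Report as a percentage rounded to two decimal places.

Vietnam: (1 + 0.0185)/(1 + 0.0477) − 1 = -2.7871%
The Philippines: (1 + 0.0373)/(1 + 0.0050) − 1 = 3.2139%
Differential = -2.7871% − 3.2139% = -6.0010% → -6.00%.

-6.00%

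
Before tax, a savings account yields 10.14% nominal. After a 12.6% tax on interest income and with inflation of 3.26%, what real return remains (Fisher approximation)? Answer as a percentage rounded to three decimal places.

5.602%

After-tax nominal return = 10.14% × (1 − 0.126) = 8.86236%.
r ≈ 8.86236% − 3.26% → 5.602%.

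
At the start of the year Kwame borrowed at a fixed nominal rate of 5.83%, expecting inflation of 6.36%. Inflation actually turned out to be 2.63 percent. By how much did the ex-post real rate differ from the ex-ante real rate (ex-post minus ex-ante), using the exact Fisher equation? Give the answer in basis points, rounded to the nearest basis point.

362 basis points

Ex-ante: (1 + 0.0583)/(1 + 0.0636) − 1 = -0.4983%
Ex-post: (1 + 0.0583)/(1 + 0.0263) − 1 = 3.1180%
Difference (ex-post − ex-ante) = 3.6163% → 362 basis points.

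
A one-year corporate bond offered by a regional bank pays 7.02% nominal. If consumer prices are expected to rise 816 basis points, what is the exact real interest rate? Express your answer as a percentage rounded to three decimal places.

By the Fisher identity, 1 + r = (1 + i)/(1 + π).
1 + r = 1.07020 / 1.08160 = 0.989460
r = 0.989460 − 1 = -1.0540%, i.e. -1.054%.

-1.054%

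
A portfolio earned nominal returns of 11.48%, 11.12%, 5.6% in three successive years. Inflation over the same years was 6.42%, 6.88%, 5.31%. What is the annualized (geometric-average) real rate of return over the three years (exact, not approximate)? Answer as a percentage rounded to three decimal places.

2.980%

Nominal growth factor = 1.1148 × 1.1112 × 1.0560 = 1.30813664
Price-level growth factor = 1.0642 × 1.0688 × 1.0531 = 1.19781380
Real growth factor = 1.30813664 / 1.19781380 = 1.09210350
Annualized real rate = 1.09210350^(1/3) − 1 = 2.9804% → 2.980%.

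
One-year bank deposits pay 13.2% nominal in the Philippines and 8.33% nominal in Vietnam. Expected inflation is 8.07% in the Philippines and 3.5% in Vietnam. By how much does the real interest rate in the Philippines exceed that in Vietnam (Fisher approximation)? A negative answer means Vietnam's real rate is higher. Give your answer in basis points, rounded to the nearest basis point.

The Philippines: 13.2% − 8.07% = 5.130%
Vietnam: 8.33% − 3.5% = 4.830%
Differential = 0.300% → 30 basis points.

30 basis points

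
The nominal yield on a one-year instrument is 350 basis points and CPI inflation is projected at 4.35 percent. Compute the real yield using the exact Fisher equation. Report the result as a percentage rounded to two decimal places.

-0.81%

By the Fisher identity, 1 + r = (1 + i)/(1 + π).
1 + r = 1.03500 / 1.04350 = 0.991854
r = 0.991854 − 1 = -0.8146%, i.e. -0.81%.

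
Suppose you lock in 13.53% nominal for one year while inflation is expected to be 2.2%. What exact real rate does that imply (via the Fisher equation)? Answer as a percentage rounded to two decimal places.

11.09%

By the Fisher equation, 1 + r = (1 + i)/(1 + π).
1 + r = 1.13530 / 1.02200 = 1.110861
r = 1.110861 − 1 = 11.0861%, i.e. 11.09%.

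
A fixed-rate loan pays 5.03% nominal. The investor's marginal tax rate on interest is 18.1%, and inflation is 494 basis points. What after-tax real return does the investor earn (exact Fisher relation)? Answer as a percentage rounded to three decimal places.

After-tax nominal return = 5.03% × (1 − 0.181) = 4.11957%.
1 + r = 1.0411957 / 1.04940 = 0.992182
After-tax real rate = 0.992182 − 1 → -0.782%.

-0.782%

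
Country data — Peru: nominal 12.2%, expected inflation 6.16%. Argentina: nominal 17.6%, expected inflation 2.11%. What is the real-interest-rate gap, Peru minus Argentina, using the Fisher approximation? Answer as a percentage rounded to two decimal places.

-9.45%

Peru: 12.2% − 6.16% = 6.040%
Argentina: 17.6% − 2.11% = 15.490%
Differential = -9.450% → -9.45%.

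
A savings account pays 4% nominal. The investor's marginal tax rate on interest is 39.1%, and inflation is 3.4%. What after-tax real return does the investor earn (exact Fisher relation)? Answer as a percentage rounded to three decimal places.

-0.932%

After-tax nominal return = 4% × (1 − 0.391) = 2.4360%.
1 + r = 1.02436 / 1.03400 = 0.990677
After-tax real rate = 0.990677 − 1 → -0.932%.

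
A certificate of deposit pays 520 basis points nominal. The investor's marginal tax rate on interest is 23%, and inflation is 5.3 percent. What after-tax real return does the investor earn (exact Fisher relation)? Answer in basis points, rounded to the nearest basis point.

-123 basis points

After-tax nominal return = 5.2% × (1 − 0.23) = 4.0040%.
1 + r = 1.04004 / 1.05300 = 0.987692
After-tax real rate = 0.987692 − 1 → -123 basis points.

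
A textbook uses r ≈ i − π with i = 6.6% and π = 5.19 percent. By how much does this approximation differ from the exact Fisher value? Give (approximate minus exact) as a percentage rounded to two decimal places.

0.07%

Approximate: r ≈ 6.600% − 5.190% = 1.4100%
Exact: (1 + 0.0660)/(1 + 0.0519) − 1 = 1.3404%
Error = 1.4100% − 1.3404% = 0.0696% → 0.07%.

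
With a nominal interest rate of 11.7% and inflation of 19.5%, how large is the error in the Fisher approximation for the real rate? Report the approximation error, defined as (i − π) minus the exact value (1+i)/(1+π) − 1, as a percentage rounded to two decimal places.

Approximate: r ≈ 11.700% − 19.500% = -7.8000%
Exact: (1 + 0.1170)/(1 + 0.1950) − 1 = -6.5272%
Error = -7.8000% − (-6.5272%) = -1.2728% → -1.27%.

-1.27%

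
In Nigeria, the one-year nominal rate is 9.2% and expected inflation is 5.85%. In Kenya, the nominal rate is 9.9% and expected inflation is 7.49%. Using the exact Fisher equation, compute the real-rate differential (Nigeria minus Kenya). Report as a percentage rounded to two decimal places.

0.92%

Nigeria: (1 + 0.0920)/(1 + 0.0585) − 1 = 3.1649%
Kenya: (1 + 0.0990)/(1 + 0.0749) − 1 = 2.2421%
Differential = 3.1649% − 2.2421% = 0.9228% → 0.92%.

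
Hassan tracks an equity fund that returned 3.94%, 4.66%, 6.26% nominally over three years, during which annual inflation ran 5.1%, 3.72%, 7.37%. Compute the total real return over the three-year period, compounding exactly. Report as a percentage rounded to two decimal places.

-1.24%

Compound the nominal returns: 1.0394 × 1.0466 × 1.0626 = 1.155935.
Compound inflation: 1.0510 × 1.0372 × 1.0737 = 1.170437.
Deflate: 1.155935 / 1.170437 = 0.987609.
Total real return = 0.987609 − 1 → -1.24%.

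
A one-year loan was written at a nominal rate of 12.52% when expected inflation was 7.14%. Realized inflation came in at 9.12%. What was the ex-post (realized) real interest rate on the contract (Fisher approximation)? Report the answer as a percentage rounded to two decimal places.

Ex-post: 12.52% − 9.12% = 3.400%
So the realized real rate is 3.40%.

3.40%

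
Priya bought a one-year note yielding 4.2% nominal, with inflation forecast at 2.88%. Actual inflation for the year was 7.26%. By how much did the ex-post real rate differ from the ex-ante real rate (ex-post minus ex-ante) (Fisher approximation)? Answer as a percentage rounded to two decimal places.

-4.38%

Ex-ante: 4.2% − 2.88% = 1.320%
Ex-post: 4.2% − 7.26% = -3.060%
Difference (ex-post − ex-ante) = -4.3800% → -4.38%.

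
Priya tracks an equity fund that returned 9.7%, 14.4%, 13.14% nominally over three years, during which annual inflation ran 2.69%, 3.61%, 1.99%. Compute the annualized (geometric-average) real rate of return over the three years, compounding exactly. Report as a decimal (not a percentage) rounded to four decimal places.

Nominal growth factor = 1.0970 × 1.1440 × 1.1314 = 1.41987080
Price-level growth factor = 1.0269 × 1.0361 × 1.0199 = 1.08514411
Real growth factor = 1.41987080 / 1.08514411 = 1.30846288
Annualized real rate = 1.30846288^(1/3) − 1 = 9.3756% → 0.0938.

0.0938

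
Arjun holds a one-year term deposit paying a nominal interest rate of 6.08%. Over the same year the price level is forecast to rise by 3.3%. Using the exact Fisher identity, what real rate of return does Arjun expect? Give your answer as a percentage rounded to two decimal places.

2.69%

By the Fisher identity, 1 + r = (1 + i)/(1 + π).
1 + r = 1.06080 / 1.03300 = 1.026912
r = 1.026912 − 1 = 2.6912%, i.e. 2.69%.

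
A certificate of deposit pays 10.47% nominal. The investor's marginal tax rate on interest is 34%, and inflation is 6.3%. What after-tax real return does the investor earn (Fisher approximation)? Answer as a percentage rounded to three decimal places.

0.610%

After-tax nominal return = 10.47% × (1 − 0.34) = 6.9102%.
r ≈ 6.9102% − 6.3% → 0.610%.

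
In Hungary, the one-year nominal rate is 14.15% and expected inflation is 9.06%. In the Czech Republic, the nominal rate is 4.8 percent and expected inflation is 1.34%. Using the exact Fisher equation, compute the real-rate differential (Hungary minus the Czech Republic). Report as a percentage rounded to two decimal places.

1.25%

Hungary: (1 + 0.1415)/(1 + 0.0906) − 1 = 4.6672%
The Czech Republic: (1 + 0.0480)/(1 + 0.0134) − 1 = 3.4142%
Differential = 4.6672% − 3.4142% = 1.2529% → 1.25%.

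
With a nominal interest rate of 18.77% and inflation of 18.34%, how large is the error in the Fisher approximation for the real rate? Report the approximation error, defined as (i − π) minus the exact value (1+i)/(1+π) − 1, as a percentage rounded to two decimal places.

0.07%

Approximate: r ≈ 18.770% − 18.340% = 0.4300%
Exact: (1 + 0.1877)/(1 + 0.1834) − 1 = 0.3634%
Error = 0.4300% − 0.3634% = 0.0666% → 0.07%.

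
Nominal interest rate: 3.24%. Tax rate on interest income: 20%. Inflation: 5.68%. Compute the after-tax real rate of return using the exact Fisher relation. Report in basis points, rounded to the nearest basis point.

After-tax nominal return = 3.24% × (1 − 0.2) = 2.5920%.
1 + r = 1.02592 / 1.05680 = 0.970780
After-tax real rate = 0.970780 − 1 → -292 basis points.

-292 basis points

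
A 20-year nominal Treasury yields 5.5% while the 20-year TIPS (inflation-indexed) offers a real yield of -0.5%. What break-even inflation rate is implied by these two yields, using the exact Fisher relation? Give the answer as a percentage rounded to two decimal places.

(1 + π) = (1 + i)/(1 + r) = 1.05500 / 0.99500 = 1.060302
Break-even inflation = 1.060302 − 1 → 6.03%.

6.03%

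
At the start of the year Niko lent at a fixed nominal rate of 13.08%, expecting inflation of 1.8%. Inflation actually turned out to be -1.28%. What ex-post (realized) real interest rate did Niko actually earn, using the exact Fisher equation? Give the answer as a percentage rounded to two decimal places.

Ex-post: (1 + 0.1308)/(1 − 0.0128) − 1 = 14.5462%
So the realized real rate is 14.55%.

14.55%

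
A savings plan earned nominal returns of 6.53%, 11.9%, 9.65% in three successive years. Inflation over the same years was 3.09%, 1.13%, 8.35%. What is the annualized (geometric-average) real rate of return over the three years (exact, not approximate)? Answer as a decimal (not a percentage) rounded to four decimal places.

0.0499

Nominal growth factor = 1.0653 × 1.1190 × 1.0965 = 1.30710552
Price-level growth factor = 1.0309 × 1.0113 × 1.0835 = 1.12960203
Real growth factor = 1.30710552 / 1.12960203 = 1.15713808
Annualized real rate = 1.15713808^(1/3) − 1 = 4.9853% → 0.0499.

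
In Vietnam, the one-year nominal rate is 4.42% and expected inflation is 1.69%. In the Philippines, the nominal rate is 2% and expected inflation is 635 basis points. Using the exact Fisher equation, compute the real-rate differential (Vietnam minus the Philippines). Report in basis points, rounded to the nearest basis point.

Vietnam: (1 + 0.0442)/(1 + 0.0169) − 1 = 2.6846%
The Philippines: (1 + 0.0200)/(1 + 0.0635) − 1 = -4.0903%
Differential = 2.6846% − (-4.0903%) = 6.7749% → 677 basis points.

677 basis points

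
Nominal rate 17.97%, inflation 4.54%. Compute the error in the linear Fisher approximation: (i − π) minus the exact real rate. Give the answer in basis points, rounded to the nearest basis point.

58 basis points

Approximate: r ≈ 17.970% − 4.540% = 13.4300%
Exact: (1 + 0.1797)/(1 + 0.0454) − 1 = 12.8468%
Error = 13.4300% − 12.8468% = 0.5832% → 58 basis points.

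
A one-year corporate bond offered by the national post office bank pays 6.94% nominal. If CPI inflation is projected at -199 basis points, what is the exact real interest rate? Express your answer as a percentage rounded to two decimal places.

By the Fisher relation, 1 + r = (1 + i)/(1 + π).
1 + r = 1.06940 / 0.98010 = 1.091113
r = 1.091113 − 1 = 9.1113%, i.e. 9.11%.

9.11%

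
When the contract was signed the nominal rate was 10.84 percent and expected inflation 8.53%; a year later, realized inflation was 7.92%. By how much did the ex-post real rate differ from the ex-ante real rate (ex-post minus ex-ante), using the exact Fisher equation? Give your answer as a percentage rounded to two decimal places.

Ex-ante: (1 + 0.1084)/(1 + 0.0853) − 1 = 2.1284%
Ex-post: (1 + 0.1084)/(1 + 0.0792) − 1 = 2.7057%
Difference (ex-post − ex-ante) = 0.5773% → 0.58%.

0.58%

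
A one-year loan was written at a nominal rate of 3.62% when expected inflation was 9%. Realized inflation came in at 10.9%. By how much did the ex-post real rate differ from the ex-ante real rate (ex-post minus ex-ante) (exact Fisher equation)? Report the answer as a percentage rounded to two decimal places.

-1.63%

Ex-ante: (1 + 0.0362)/(1 + 0.0900) − 1 = -4.9358%
Ex-post: (1 + 0.0362)/(1 + 0.1090) − 1 = -6.5645%
Difference (ex-post − ex-ante) = -1.6287% → -1.63%.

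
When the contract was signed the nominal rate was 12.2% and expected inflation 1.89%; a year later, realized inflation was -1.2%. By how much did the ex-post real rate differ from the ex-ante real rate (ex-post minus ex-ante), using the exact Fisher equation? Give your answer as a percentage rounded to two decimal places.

3.44%

Ex-ante: (1 + 0.1220)/(1 + 0.0189) − 1 = 10.1188%
Ex-post: (1 + 0.1220)/(1 − 0.0120) − 1 = 13.5628%
Difference (ex-post − ex-ante) = 3.4440% → 3.44%.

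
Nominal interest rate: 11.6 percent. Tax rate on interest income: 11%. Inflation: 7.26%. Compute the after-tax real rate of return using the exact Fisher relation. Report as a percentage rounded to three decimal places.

After-tax nominal return = 11.6% × (1 − 0.11) = 10.3240%.
1 + r = 1.10324 / 1.07260 = 1.028566
After-tax real rate = 1.028566 − 1 → 2.857%.

2.857%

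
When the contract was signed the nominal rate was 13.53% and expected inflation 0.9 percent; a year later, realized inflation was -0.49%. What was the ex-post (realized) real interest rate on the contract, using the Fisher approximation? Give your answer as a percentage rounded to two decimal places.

14.02%

Ex-post: 13.53% − (-0.49%) = 14.020%
So the realized real rate is 14.02%.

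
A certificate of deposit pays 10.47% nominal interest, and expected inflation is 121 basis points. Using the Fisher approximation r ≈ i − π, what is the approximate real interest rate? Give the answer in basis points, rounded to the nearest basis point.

r ≈ i − π = 10.47% − 1.21% = 926 basis points.

926 basis points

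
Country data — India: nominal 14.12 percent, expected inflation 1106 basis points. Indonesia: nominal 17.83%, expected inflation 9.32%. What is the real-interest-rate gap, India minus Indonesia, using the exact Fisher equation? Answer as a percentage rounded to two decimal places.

-5.03%

India: (1 + 0.1412)/(1 + 0.1106) − 1 = 2.7553%
Indonesia: (1 + 0.1783)/(1 + 0.0932) − 1 = 7.7845%
Differential = 2.7553% − 7.7845% = -5.0292% → -5.03%.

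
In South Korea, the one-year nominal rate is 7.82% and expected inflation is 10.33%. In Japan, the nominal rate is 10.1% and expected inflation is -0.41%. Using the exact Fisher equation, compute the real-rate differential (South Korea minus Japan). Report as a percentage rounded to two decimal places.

-12.83%

South Korea: (1 + 0.0782)/(1 + 0.1033) − 1 = -2.2750%
Japan: (1 + 0.1010)/(1 − 0.0041) − 1 = 10.5533%
Differential = -2.2750% − 10.5533% = -12.8283% → -12.83%.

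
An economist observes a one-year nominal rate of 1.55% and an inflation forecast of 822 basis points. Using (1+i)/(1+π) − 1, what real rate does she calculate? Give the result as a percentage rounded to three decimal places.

-6.163%

By the Fisher equation, 1 + r = (1 + i)/(1 + π).
1 + r = 1.01550 / 1.08220 = 0.938366
r = 0.938366 − 1 = -6.1634%, i.e. -6.163%.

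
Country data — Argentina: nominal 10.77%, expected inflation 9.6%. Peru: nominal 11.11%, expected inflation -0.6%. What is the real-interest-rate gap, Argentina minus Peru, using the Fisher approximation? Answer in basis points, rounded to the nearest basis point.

-1054 basis points

Argentina: 10.77% − 9.6% = 1.170%
Peru: 11.11% − (-0.6%) = 11.710%
Differential = -10.540% → -1054 basis points.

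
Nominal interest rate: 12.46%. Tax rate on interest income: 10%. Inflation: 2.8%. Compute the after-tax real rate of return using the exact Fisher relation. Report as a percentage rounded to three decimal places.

After-tax nominal return = 12.46% × (1 − 0.1) = 11.2140%.
1 + r = 1.11214 / 1.02800 = 1.081848
After-tax real rate = 1.081848 − 1 → 8.185%.

8.185%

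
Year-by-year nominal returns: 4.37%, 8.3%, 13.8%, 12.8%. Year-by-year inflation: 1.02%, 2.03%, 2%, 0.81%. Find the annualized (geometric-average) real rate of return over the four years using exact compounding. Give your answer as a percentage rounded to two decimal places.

Compound the nominal returns: 1.0437 × 1.0830 × 1.1380 × 1.1280 = 1.45096021.
Compound inflation: 1.0102 × 1.0203 × 1.0200 × 1.0081 = 1.05983690.
Deflate: 1.45096021 / 1.05983690 = 1.36904103.
Annualized real rate = 1.36904103^(1/4) − 1 = 8.1693% → 8.17%.

8.17%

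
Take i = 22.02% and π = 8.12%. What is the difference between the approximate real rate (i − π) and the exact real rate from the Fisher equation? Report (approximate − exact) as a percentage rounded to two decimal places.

1.04%

Approximate: r ≈ 22.020% − 8.120% = 13.9000%
Exact: (1 + 0.2202)/(1 + 0.0812) − 1 = 12.8561%
Error = 13.9000% − 12.8561% = 1.0439% → 1.04%.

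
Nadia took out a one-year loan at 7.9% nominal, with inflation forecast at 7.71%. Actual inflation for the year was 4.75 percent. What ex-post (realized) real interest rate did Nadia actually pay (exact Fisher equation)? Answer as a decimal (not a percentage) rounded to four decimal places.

0.0301

Ex-post: (1 + 0.0790)/(1 + 0.0475) − 1 = 3.0072%
So the realized real rate is 0.0301.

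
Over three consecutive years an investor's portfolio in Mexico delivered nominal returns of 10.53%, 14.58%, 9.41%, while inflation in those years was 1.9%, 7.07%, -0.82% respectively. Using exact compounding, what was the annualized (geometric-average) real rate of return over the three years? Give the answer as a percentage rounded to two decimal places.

8.59%

Compound the nominal returns: 1.1053 × 1.1458 × 1.0941 = 1.38562594.
Compound inflation: 1.0190 × 1.0707 × 0.9918 = 1.08209674.
Deflate: 1.38562594 / 1.08209674 = 1.28050098.
Annualized real rate = 1.28050098^(1/3) − 1 = 8.5909% → 8.59%.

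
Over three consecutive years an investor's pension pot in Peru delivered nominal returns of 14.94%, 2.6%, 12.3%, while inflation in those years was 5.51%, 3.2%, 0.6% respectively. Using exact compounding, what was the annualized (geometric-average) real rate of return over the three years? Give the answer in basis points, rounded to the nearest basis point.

653 basis points

Compound the nominal returns: 1.1494 × 1.0260 × 1.1230 = 1.32433638.
Compound inflation: 1.0551 × 1.0320 × 1.0060 = 1.09539638.
Deflate: 1.32433638 / 1.09539638 = 1.20900197.
Annualized real rate = 1.20900197^(1/3) − 1 = 6.5309% → 653 basis points.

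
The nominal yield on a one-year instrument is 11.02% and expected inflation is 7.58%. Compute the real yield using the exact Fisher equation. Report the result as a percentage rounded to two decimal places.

3.20%

1 + r = 1.11020 / 1.07580 = 1.031976
r = 1.031976 − 1 = 3.1976%, i.e. 3.20%.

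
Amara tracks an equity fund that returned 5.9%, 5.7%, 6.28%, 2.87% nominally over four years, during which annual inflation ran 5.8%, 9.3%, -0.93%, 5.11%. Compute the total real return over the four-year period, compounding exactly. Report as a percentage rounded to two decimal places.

1.63%

Nominal growth factor = 1.0590 × 1.0570 × 1.0628 × 1.0287 = 1.223802
Price-level growth factor = 1.0580 × 1.0930 × 0.9907 × 1.0511 = 1.204182
Real growth factor = 1.223802 / 1.204182 = 1.016294
Total real return = 1.016294 − 1 → 1.63%.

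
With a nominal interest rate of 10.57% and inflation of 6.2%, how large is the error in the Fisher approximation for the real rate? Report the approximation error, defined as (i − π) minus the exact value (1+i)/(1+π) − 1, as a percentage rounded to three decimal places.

0.255%

Approximate: r ≈ 10.570% − 6.200% = 4.3700%
Exact: (1 + 0.1057)/(1 + 0.0620) − 1 = 4.1149%
Error = 4.3700% − 4.1149% = 0.2551% → 0.255%.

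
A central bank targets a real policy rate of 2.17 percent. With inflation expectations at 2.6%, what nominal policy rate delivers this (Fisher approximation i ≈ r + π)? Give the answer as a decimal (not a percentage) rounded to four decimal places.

0.0477

i ≈ r + π = 2.17% + 2.6% = 0.0477.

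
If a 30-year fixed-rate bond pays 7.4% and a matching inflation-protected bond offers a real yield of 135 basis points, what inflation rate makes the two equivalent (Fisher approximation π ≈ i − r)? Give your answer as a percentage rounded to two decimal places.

π ≈ i − r = 7.4% − 1.35% → 6.05%.

6.05%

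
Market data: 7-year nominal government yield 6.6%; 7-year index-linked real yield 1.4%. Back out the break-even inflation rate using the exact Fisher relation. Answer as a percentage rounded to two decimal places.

5.13%

(1 + π) = (1 + i)/(1 + r) = 1.06600 / 1.01400 = 1.051282
Break-even inflation = 1.051282 − 1 → 5.13%.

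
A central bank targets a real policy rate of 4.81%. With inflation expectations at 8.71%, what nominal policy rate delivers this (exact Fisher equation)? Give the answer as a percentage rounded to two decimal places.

(1 + i) = (1 + r)(1 + π) = 1.04810 × 1.08710 = 1.13938951
i = 1.13938951 − 1, so the required nominal rate is 13.94%.

13.94%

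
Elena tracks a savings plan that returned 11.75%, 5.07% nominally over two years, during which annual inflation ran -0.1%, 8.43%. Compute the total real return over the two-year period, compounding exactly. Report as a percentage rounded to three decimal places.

8.396%

Nominal growth factor = 1.1175 × 1.0507 = 1.1741573
Price-level growth factor = 0.9990 × 1.0843 = 1.0832157
Real growth factor = 1.1741573 / 1.0832157 = 1.0839552
Total real return = 1.0839552 − 1 → 8.396%.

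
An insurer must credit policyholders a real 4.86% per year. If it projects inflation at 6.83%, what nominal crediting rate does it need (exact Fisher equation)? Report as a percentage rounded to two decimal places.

(1 + i) = (1 + r)(1 + π) = 1.04860 × 1.06830 = 1.12021938
i = 1.12021938 − 1, so the required nominal rate is 12.02%.

12.02%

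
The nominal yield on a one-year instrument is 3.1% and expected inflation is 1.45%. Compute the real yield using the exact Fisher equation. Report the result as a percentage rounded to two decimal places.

1.63%

By the Fisher relation, 1 + r = (1 + i)/(1 + π).
1 + r = 1.03100 / 1.01450 = 1.016264
r = 1.016264 − 1 = 1.6264%, i.e. 1.63%.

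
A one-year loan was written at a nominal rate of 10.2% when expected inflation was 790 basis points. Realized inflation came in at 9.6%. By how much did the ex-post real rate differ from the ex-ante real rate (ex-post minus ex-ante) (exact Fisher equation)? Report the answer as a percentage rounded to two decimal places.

Ex-ante: (1 + 0.1020)/(1 + 0.0790) − 1 = 2.1316%
Ex-post: (1 + 0.1020)/(1 + 0.0960) − 1 = 0.5474%
Difference (ex-post − ex-ante) = -1.5842% → -1.58%.

-1.58%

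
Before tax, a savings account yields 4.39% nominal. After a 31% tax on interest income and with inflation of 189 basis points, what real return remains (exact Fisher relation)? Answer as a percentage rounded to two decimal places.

1.12%

After-tax nominal return = 4.39% × (1 − 0.31) = 3.0291%.
1 + r = 1.030291 / 1.01890 = 1.011180
After-tax real rate = 1.011180 − 1 → 1.12%.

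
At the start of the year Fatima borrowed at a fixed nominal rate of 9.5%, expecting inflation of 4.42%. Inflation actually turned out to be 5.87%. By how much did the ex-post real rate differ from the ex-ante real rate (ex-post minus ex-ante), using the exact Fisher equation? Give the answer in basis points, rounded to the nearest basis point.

Ex-ante: (1 + 0.0950)/(1 + 0.0442) − 1 = 4.8650%
Ex-post: (1 + 0.0950)/(1 + 0.0587) − 1 = 3.4287%
Difference (ex-post − ex-ante) = -1.4362% → -144 basis points.

-144 basis points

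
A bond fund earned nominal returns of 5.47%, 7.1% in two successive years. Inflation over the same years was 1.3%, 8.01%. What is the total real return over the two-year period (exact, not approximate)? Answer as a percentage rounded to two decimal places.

Compound the nominal returns: 1.0547 × 1.0710 = 1.129584.
Compound inflation: 1.0130 × 1.0801 = 1.094141.
Deflate: 1.129584 / 1.094141 = 1.032393.
Total real return = 1.032393 − 1 → 3.24%.

3.24%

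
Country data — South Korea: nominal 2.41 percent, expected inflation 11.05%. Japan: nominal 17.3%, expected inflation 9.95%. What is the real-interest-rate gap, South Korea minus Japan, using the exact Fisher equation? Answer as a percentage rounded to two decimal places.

South Korea: (1 + 0.0241)/(1 + 0.1105) − 1 = -7.7803%
Japan: (1 + 0.1730)/(1 + 0.0995) − 1 = 6.6849%
Differential = -7.7803% − 6.6849% = -14.4651% → -14.47%.

-14.47%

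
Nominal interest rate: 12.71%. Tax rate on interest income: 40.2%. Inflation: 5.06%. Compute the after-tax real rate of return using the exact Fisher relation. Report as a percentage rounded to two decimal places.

2.42%

After-tax nominal return = 12.71% × (1 − 0.402) = 7.60058%.
1 + r = 1.0760058 / 1.05060 = 1.024182
After-tax real rate = 1.024182 − 1 → 2.42%.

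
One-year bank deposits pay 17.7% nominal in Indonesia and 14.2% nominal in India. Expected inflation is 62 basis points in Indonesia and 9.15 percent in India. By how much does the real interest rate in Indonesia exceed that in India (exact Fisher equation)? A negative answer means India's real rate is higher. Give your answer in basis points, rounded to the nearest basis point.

Indonesia: (1 + 0.1770)/(1 + 0.0062) − 1 = 16.9748%
India: (1 + 0.1420)/(1 + 0.0915) − 1 = 4.6267%
Differential = 16.9748% − 4.6267% = 12.3481% → 1235 basis points.

1235 basis points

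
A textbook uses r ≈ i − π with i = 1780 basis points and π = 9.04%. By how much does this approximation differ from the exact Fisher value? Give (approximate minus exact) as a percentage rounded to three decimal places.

0.726%

Approximate: r ≈ 17.800% − 9.040% = 8.7600%
Exact: (1 + 0.1780)/(1 + 0.0904) − 1 = 8.0337%
Error = 8.7600% − 8.0337% = 0.7263% → 0.726%.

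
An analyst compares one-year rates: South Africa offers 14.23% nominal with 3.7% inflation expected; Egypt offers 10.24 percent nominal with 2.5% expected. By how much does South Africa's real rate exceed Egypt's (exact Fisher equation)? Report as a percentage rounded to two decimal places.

South Africa: (1 + 0.1423)/(1 + 0.0370) − 1 = 10.1543%
Egypt: (1 + 0.1024)/(1 + 0.0250) − 1 = 7.5512%
Differential = 10.1543% − 7.5512% = 2.6031% → 2.60%.

2.60%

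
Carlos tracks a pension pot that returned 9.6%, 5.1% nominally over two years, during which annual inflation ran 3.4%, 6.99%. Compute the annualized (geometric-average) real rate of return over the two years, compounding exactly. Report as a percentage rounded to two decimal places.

Nominal growth factor = 1.0960 × 1.0510 = 1.15189600
Price-level growth factor = 1.0340 × 1.0699 = 1.10627660
Real growth factor = 1.15189600 / 1.10627660 = 1.04123688
Annualized real rate = 1.04123688^(1/2) − 1 = 2.0410% → 2.04%.

2.04%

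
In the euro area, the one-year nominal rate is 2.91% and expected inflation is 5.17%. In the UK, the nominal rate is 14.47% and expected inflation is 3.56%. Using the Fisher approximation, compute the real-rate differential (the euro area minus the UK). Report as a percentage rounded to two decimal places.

The euro area: 2.91% − 5.17% = -2.260%
The UK: 14.47% − 3.56% = 10.910%
Differential = -13.170% → -13.17%.

-13.17%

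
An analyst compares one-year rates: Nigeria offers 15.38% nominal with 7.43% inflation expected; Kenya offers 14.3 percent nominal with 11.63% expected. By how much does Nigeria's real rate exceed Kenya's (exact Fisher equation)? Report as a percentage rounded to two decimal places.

Nigeria: (1 + 0.1538)/(1 + 0.0743) − 1 = 7.4002%
Kenya: (1 + 0.1430)/(1 + 0.1163) − 1 = 2.3918%
Differential = 7.4002% − 2.3918% = 5.0083% → 5.01%.

5.01%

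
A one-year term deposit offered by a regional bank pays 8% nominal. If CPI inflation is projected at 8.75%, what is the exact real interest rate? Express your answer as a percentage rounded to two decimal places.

-0.69%

1 + r = 1.08000 / 1.08750 = 0.993103
r = 0.993103 − 1 = -0.6897%, i.e. -0.69%.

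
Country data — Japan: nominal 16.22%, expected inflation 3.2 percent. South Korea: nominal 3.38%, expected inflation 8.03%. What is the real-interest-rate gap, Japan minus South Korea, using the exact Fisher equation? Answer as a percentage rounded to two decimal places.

16.92%

Japan: (1 + 0.1622)/(1 + 0.0320) − 1 = 12.6163%
South Korea: (1 + 0.0338)/(1 + 0.0803) − 1 = -4.3044%
Differential = 12.6163% − (-4.3044%) = 16.9206% → 16.92%.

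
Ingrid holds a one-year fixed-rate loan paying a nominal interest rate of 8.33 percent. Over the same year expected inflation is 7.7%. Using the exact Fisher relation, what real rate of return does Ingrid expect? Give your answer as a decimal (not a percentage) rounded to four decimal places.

0.0058

1 + r = 1.08330 / 1.07700 = 1.0058496
r = 1.0058496 − 1 = 0.58496%, i.e. 0.0058.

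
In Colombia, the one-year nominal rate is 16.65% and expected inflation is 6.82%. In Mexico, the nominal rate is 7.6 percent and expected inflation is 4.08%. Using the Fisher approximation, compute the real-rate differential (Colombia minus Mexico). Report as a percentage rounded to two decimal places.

Colombia: 16.65% − 6.82% = 9.830%
Mexico: 7.6% − 4.08% = 3.520%
Differential = 6.310% → 6.31%.

6.31%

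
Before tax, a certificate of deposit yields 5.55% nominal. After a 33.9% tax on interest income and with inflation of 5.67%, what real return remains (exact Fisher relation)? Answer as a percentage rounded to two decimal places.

After-tax nominal return = 5.55% × (1 − 0.339) = 3.66855%.
1 + r = 1.0366855 / 1.05670 = 0.981059
After-tax real rate = 0.981059 − 1 → -1.89%.

-1.89%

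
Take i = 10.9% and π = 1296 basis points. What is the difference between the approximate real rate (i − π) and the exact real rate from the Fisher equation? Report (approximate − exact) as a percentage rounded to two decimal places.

Approximate: r ≈ 10.900% − 12.960% = -2.0600%
Exact: (1 + 0.1090)/(1 + 0.1296) − 1 = -1.8237%
Error = -2.0600% − (-1.8237%) = -0.2363% → -0.24%.

-0.24%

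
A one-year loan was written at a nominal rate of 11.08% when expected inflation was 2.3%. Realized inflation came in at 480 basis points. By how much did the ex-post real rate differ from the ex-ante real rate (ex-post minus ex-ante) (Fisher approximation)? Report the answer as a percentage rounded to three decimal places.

Ex-ante: 11.08% − 2.3% = 8.780%
Ex-post: 11.08% − 4.8% = 6.280%
Difference (ex-post − ex-ante) = -2.5000% → -2.500%.

-2.500%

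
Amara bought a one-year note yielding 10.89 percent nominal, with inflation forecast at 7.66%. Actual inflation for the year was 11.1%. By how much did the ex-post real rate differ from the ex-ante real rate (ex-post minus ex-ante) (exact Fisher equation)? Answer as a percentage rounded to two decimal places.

-3.19%

Ex-ante: (1 + 0.1089)/(1 + 0.0766) − 1 = 3.0002%
Ex-post: (1 + 0.1089)/(1 + 0.1110) − 1 = -0.1890%
Difference (ex-post − ex-ante) = -3.1892% → -3.19%.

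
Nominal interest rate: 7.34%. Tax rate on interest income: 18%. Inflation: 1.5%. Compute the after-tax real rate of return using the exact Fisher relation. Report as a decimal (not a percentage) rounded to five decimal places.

After-tax nominal return = 7.34% × (1 − 0.18) = 6.0188%.
1 + r = 1.060188 / 1.01500 = 1.044520
After-tax real rate = 1.044520 − 1 → 0.04452.

0.04452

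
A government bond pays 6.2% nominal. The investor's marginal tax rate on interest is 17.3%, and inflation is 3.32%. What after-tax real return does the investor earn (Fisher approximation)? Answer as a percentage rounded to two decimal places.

1.81%

After-tax nominal return = 6.2% × (1 − 0.173) = 5.1274%.
r ≈ 5.1274% − 3.32% → 1.81%.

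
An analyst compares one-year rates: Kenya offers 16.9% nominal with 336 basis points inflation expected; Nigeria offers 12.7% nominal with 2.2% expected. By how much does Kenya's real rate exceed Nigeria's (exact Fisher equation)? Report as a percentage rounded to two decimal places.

Kenya: (1 + 0.1690)/(1 + 0.0336) − 1 = 13.0998%
Nigeria: (1 + 0.1270)/(1 + 0.0220) − 1 = 10.2740%
Differential = 13.0998% − 10.2740% = 2.8259% → 2.83%.

2.83%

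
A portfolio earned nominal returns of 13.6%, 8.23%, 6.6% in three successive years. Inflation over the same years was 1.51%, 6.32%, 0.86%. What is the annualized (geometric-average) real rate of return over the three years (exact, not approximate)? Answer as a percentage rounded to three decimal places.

Compound the nominal returns: 1.1360 × 1.0823 × 1.0660 = 1.31063932.
Compound inflation: 1.0151 × 1.0632 × 1.0086 = 1.08853591.
Deflate: 1.31063932 / 1.08853591 = 1.20403867.
Annualized real rate = 1.20403867^(1/3) − 1 = 6.3849% → 6.385%.

6.385%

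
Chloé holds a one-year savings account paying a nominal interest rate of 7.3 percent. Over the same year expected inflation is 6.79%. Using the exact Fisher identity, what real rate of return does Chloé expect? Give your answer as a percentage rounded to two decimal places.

0.48%

1 + r = 1.07300 / 1.06790 = 1.004776
r = 1.004776 − 1 = 0.4776%, i.e. 0.48%.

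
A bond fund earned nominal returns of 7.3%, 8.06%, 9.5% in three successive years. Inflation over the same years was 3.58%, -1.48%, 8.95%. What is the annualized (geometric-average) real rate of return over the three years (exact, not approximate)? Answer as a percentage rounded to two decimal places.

4.52%

Compound the nominal returns: 1.0730 × 1.0806 × 1.0950 = 1.26963476.
Compound inflation: 1.0358 × 0.9852 × 1.0895 = 1.11180224.
Deflate: 1.26963476 / 1.11180224 = 1.14196097.
Annualized real rate = 1.14196097^(1/3) − 1 = 4.5243% → 4.52%.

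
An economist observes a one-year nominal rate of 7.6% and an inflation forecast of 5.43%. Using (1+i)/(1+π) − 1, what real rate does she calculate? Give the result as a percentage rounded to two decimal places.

1 + r = 1.07600 / 1.05430 = 1.020582
r = 1.020582 − 1 = 2.0582%, i.e. 2.06%.

2.06%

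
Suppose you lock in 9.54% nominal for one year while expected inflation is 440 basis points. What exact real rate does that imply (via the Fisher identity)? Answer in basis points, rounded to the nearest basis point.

492 basis points

1 + r = 1.09540 / 1.04400 = 1.049234
r = 1.049234 − 1 = 4.9234%, i.e. 492 basis points.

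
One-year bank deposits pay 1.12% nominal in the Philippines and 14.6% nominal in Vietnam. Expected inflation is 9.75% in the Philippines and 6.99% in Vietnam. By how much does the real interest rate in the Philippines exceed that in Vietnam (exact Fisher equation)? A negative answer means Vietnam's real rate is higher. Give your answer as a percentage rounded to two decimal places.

-14.98%

The Philippines: (1 + 0.0112)/(1 + 0.0975) − 1 = -7.8633%
Vietnam: (1 + 0.1460)/(1 + 0.0699) − 1 = 7.1128%
Differential = -7.8633% − 7.1128% = -14.9761% → -14.98%.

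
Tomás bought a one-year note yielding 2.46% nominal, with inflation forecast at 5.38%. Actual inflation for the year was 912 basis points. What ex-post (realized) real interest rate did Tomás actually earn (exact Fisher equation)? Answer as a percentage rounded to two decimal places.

Ex-post: (1 + 0.0246)/(1 + 0.0912) − 1 = -6.1034%
So the realized real rate is -6.10%.

-6.10%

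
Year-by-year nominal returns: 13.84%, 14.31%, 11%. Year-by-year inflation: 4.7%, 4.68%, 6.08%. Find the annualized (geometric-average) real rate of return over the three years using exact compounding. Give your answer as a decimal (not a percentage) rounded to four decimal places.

Nominal growth factor = 1.1384 × 1.1431 × 1.1100 = 1.44444859
Price-level growth factor = 1.0470 × 1.0468 × 1.0608 = 1.16263638
Real growth factor = 1.44444859 / 1.16263638 = 1.24239068
Annualized real rate = 1.24239068^(1/3) − 1 = 7.5027% → 0.0750.

0.0750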